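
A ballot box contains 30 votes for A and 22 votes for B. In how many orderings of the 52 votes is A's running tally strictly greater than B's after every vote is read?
Strict-lead orderings = 41620603020640

Total orderings of the 52 votes with 30 for A: C(52, 30) = 270533919634160. By the Bertrand ballot formula (Cycle Lemma / reflection principle), the number of orderings in which A is strictly ahead of B throughout is (p − q)/(p + q) · C(p + q, p) = (30 − 22)/(30 + 22) · 270533919634160 = 41620603020640.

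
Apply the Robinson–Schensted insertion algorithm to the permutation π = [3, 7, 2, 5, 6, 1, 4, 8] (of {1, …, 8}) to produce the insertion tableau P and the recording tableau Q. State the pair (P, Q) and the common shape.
P = [1, 4, 6, 8] / [2, 5] / [3, 7];  Q = [1, 2, 5, 8] / [3, 4] / [6, 7];  common shape = (4, 2, 2)

Row-insert the values π_1, π_2, … into P one at a time, bumping the leftmost entry strictly greater than the inserted value down to the next row. The recording tableau Q records, in position (i, j), the step at which that cell was added to P.
  Insert 3 (step 1): P = [3];  Q = [1]
  Insert 7 (step 2): P = [3, 7];  Q = [1, 2]
  Insert 2 (step 3): P = [2, 7] / [3];  Q = [1, 2] / [3]
  Insert 5 (step 4): P = [2, 5] / [3, 7];  Q = [1, 2] / [3, 4]
  Insert 6 (step 5): P = [2, 5, 6] / [3, 7];  Q = [1, 2, 5] / [3, 4]
  Insert 1 (step 6): P = [1, 5, 6] / [2, 7] / [3];  Q = [1, 2, 5] / [3, 4] / [6]
  Insert 4 (step 7): P = [1, 4, 6] / [2, 5] / [3, 7];  Q = [1, 2, 5] / [3, 4] / [6, 7]
  Insert 8 (step 8): P = [1, 4, 6, 8] / [2, 5] / [3, 7];  Q = [1, 2, 5, 8] / [3, 4] / [6, 7]
Final shape: (4, 2, 2).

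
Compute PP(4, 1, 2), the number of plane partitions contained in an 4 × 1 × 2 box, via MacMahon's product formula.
PP(4, 1, 2) = 15

Evaluate the triple product over i = 1..4, j = 1..1, k = 1..2. The factors are (2/1) · (3/2) · (3/2) · (4/3) · (4/3) · (5/4) · (5/4) · (6/5). The numerators and denominators telescope so the product is an integer; carrying out the multiplication exactly gives PP(4, 1, 2) = 15.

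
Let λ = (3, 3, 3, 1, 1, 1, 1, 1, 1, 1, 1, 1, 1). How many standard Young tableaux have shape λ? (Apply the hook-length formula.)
# SYT of shape (3, 3, 3, 1, 1, 1, 1, 1, 1, 1, 1, 1, 1) = 85272

Hook-length formula: f^λ = n! / Π hook(c), product over all cells c of the Young diagram. For λ = (3, 3, 3, 1, 1, 1, 1, 1, 1, 1, 1, 1, 1), n = 19 boxes. Hook lengths by row (left-to-right, top-to-bottom): [15, 4, 3]; [14, 3, 2]; [13, 2, 1]; [10]; [9]; [8]; [7]; [6]; [5]; [4]; [3]; [2]; [1]. Product of hooks = 1426553856000. So f^λ = 19! / 1426553856000 = 121645100408832000 / 1426553856000 = 85272.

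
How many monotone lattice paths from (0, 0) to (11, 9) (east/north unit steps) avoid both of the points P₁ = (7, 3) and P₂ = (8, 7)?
Number of paths = 84410

Inclusion–exclusion. Total paths: C(20, 11) = 167960. Through P₁: C(10, 7)·C(10, 4) = 25200. Through P₂: C(15, 8)·C(5, 3) = 64350. Since P₁ is strictly southwest of P₂, a monotone path through both must visit P₁ then P₂; paths through both = C(10, 7)·C(5, 1)·C(5, 3) = 6000. Avoid both = 167960 − 25200 − 64350 + 6000 = 84410.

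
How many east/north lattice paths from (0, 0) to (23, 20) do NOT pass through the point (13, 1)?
Number of paths = 960286498080

Total paths from (0, 0) to (23, 20): C(43, 23) = 960566918220. Paths through (13, 1): (paths (0, 0) → (13, 1)) × (paths (13, 1) → (23, 20)) = C(14, 13) · C(29, 10) = 14 · 20030010 = 280420140. Avoidance count = 960566918220 − 280420140 = 960286498080.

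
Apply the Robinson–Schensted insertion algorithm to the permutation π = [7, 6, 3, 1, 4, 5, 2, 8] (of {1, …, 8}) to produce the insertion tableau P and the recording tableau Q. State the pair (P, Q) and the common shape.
P = [1, 2, 5, 8] / [3, 4] / [6] / [7];  Q = [1, 5, 6, 8] / [2, 7] / [3] / [4];  common shape = (4, 2, 1, 1)

Row-insert the values π_1, π_2, … into P one at a time, bumping the leftmost entry strictly greater than the inserted value down to the next row. The recording tableau Q records, in position (i, j), the step at which that cell was added to P.
  Insert 7 (step 1): P = [7];  Q = [1]
  Insert 6 (step 2): P = [6] / [7];  Q = [1] / [2]
  Insert 3 (step 3): P = [3] / [6] / [7];  Q = [1] / [2] / [3]
  Insert 1 (step 4): P = [1] / [3] / [6] / [7];  Q = [1] / [2] / [3] / [4]
  Insert 4 (step 5): P = [1, 4] / [3] / [6] / [7];  Q = [1, 5] / [2] / [3] / [4]
  Insert 5 (step 6): P = [1, 4, 5] / [3] / [6] / [7];  Q = [1, 5, 6] / [2] / [3] / [4]
  Insert 2 (step 7): P = [1, 2, 5] / [3, 4] / [6] / [7];  Q = [1, 5, 6] / [2, 7] / [3] / [4]
  Insert 8 (step 8): P = [1, 2, 5, 8] / [3, 4] / [6] / [7];  Q = [1, 5, 6, 8] / [2, 7] / [3] / [4]
Final shape: (4, 2, 1, 1).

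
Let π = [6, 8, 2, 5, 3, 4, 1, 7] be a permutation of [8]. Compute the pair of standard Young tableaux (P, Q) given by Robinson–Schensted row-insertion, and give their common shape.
P = [1, 3, 4, 7] / [2, 8] / [5] / [6];  Q = [1, 2, 6, 8] / [3, 4] / [5] / [7];  common shape = (4, 2, 1, 1)

Row-insert the values π_1, π_2, … into P one at a time, bumping the leftmost entry strictly greater than the inserted value down to the next row. The recording tableau Q records, in position (i, j), the step at which that cell was added to P.
  Insert 6 (step 1): P = [6];  Q = [1]
  Insert 8 (step 2): P = [6, 8];  Q = [1, 2]
  Insert 2 (step 3): P = [2, 8] / [6];  Q = [1, 2] / [3]
  Insert 5 (step 4): P = [2, 5] / [6, 8];  Q = [1, 2] / [3, 4]
  Insert 3 (step 5): P = [2, 3] / [5, 8] / [6];  Q = [1, 2] / [3, 4] / [5]
  Insert 4 (step 6): P = [2, 3, 4] / [5, 8] / [6];  Q = [1, 2, 6] / [3, 4] / [5]
  Insert 1 (step 7): P = [1, 3, 4] / [2, 8] / [5] / [6];  Q = [1, 2, 6] / [3, 4] / [5] / [7]
  Insert 7 (step 8): P = [1, 3, 4, 7] / [2, 8] / [5] / [6];  Q = [1, 2, 6, 8] / [3, 4] / [5] / [7]
Final shape: (4, 2, 1, 1).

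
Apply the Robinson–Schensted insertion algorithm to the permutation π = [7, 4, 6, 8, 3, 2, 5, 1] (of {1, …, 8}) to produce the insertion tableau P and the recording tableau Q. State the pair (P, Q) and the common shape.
P = [1, 5, 8] / [2, 6] / [3] / [4] / [7];  Q = [1, 3, 4] / [2, 7] / [5] / [6] / [8];  common shape = (3, 2, 1, 1, 1)

Row-insert the values π_1, π_2, … into P one at a time, bumping the leftmost entry strictly greater than the inserted value down to the next row. The recording tableau Q records, in position (i, j), the step at which that cell was added to P.
  Insert 7 (step 1): P = [7];  Q = [1]
  Insert 4 (step 2): P = [4] / [7];  Q = [1] / [2]
  Insert 6 (step 3): P = [4, 6] / [7];  Q = [1, 3] / [2]
  Insert 8 (step 4): P = [4, 6, 8] / [7];  Q = [1, 3, 4] / [2]
  Insert 3 (step 5): P = [3, 6, 8] / [4] / [7];  Q = [1, 3, 4] / [2] / [5]
  Insert 2 (step 6): P = [2, 6, 8] / [3] / [4] / [7];  Q = [1, 3, 4] / [2] / [5] / [6]
  Insert 5 (step 7): P = [2, 5, 8] / [3, 6] / [4] / [7];  Q = [1, 3, 4] / [2, 7] / [5] / [6]
  Insert 1 (step 8): P = [1, 5, 8] / [2, 6] / [3] / [4] / [7];  Q = [1, 3, 4] / [2, 7] / [5] / [6] / [8]
Final shape: (3, 2, 1, 1, 1).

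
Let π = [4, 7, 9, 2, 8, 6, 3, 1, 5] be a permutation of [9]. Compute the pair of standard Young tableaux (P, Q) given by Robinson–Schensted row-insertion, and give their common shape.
P = [1, 3, 5] / [2, 6, 8] / [4] / [7] / [9];  Q = [1, 2, 3] / [4, 5, 9] / [6] / [7] / [8];  common shape = (3, 3, 1, 1, 1)

Row-insert the values π_1, π_2, … into P one at a time, bumping the leftmost entry strictly greater than the inserted value down to the next row. The recording tableau Q records, in position (i, j), the step at which that cell was added to P.
  Insert 4 (step 1): P = [4];  Q = [1]
  Insert 7 (step 2): P = [4, 7];  Q = [1, 2]
  Insert 9 (step 3): P = [4, 7, 9];  Q = [1, 2, 3]
  Insert 2 (step 4): P = [2, 7, 9] / [4];  Q = [1, 2, 3] / [4]
  Insert 8 (step 5): P = [2, 7, 8] / [4, 9];  Q = [1, 2, 3] / [4, 5]
  Insert 6 (step 6): P = [2, 6, 8] / [4, 7] / [9];  Q = [1, 2, 3] / [4, 5] / [6]
  Insert 3 (step 7): P = [2, 3, 8] / [4, 6] / [7] / [9];  Q = [1, 2, 3] / [4, 5] / [6] / [7]
  Insert 1 (step 8): P = [1, 3, 8] / [2, 6] / [4] / [7] / [9];  Q = [1, 2, 3] / [4, 5] / [6] / [7] / [8]
  Insert 5 (step 9): P = [1, 3, 5] / [2, 6, 8] / [4] / [7] / [9];  Q = [1, 2, 3] / [4, 5, 9] / [6] / [7] / [8]
Final shape: (3, 3, 1, 1, 1).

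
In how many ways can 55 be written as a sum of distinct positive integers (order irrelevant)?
q(55) = 6378

A partition into distinct parts is a strictly decreasing sequence summing to n. The recurrence d(n, m) = d(n, m−1) + d(n−m, m−1) (use part m at most once) with q(n) = d(n, n) gives q(55) = 6378. (Euler's theorem: # distinct-part partitions = # odd-part partitions.)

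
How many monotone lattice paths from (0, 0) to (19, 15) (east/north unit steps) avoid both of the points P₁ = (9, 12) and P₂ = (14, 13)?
Number of paths = 1387714420

Inclusion–exclusion. Total paths: C(34, 19) = 1855967520. Through P₁: C(21, 9)·C(13, 10) = 84063980. Through P₂: C(27, 14)·C(7, 5) = 421224300. Since P₁ is strictly southwest of P₂, a monotone path through both must visit P₁ then P₂; paths through both = C(21, 9)·C(6, 5)·C(7, 5) = 37035180. Avoid both = 1855967520 − 84063980 − 421224300 + 37035180 = 1387714420.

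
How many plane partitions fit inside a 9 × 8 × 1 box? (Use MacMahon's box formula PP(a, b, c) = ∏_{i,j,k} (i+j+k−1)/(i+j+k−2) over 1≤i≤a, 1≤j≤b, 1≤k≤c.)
PP(9, 8, 1) = 24310

Evaluate the triple product over i = 1..9, j = 1..8, k = 1..1. The factors are (2/1) · (3/2) · (4/3) · (5/4) · (6/5) · (7/6) · (8/7) · (9/8) · … (72 factors total). The numerators and denominators telescope so the product is an integer; carrying out the multiplication exactly gives PP(9, 8, 1) = 24310.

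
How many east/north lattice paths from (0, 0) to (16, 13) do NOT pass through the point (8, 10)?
Number of paths = 60643845

Total paths from (0, 0) to (16, 13): C(29, 16) = 67863915. Paths through (8, 10): (paths (0, 0) → (8, 10)) × (paths (8, 10) → (16, 13)) = C(18, 8) · C(11, 8) = 43758 · 165 = 7220070. Avoidance count = 67863915 − 7220070 = 60643845.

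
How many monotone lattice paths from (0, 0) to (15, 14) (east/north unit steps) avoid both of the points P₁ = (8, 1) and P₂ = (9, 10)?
Number of paths = 57480600

Inclusion–exclusion. Total paths: C(29, 15) = 77558760. Through P₁: C(9, 8)·C(20, 7) = 697680. Through P₂: C(19, 9)·C(10, 6) = 19399380. Since P₁ is strictly southwest of P₂, a monotone path through both must visit P₁ then P₂; paths through both = C(9, 8)·C(10, 1)·C(10, 6) = 18900. Avoid both = 77558760 − 697680 − 19399380 + 18900 = 57480600.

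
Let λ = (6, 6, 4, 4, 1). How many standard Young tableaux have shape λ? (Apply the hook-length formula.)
# SYT of shape (6, 6, 4, 4, 1) = 155195040

Hook-length formula: f^λ = n! / Π hook(c), product over all cells c of the Young diagram. For λ = (6, 6, 4, 4, 1), n = 21 boxes. Hook lengths by row (left-to-right, top-to-bottom): [10, 8, 7, 6, 3, 2]; [9, 7, 6, 5, 2, 1]; [6, 4, 3, 2]; [5, 3, 2, 1]; [1]. Product of hooks = 329204736000. So f^λ = 21! / 329204736000 = 51090942171709440000 / 329204736000 = 155195040.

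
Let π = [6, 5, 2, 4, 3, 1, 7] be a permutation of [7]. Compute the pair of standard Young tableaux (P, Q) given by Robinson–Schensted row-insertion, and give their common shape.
P = [1, 3, 7] / [2] / [4] / [5] / [6];  Q = [1, 4, 7] / [2] / [3] / [5] / [6];  common shape = (3, 1, 1, 1, 1)

Row-insert the values π_1, π_2, … into P one at a time, bumping the leftmost entry strictly greater than the inserted value down to the next row. The recording tableau Q records, in position (i, j), the step at which that cell was added to P.
  Insert 6 (step 1): P = [6];  Q = [1]
  Insert 5 (step 2): P = [5] / [6];  Q = [1] / [2]
  Insert 2 (step 3): P = [2] / [5] / [6];  Q = [1] / [2] / [3]
  Insert 4 (step 4): P = [2, 4] / [5] / [6];  Q = [1, 4] / [2] / [3]
  Insert 3 (step 5): P = [2, 3] / [4] / [5] / [6];  Q = [1, 4] / [2] / [3] / [5]
  Insert 1 (step 6): P = [1, 3] / [2] / [4] / [5] / [6];  Q = [1, 4] / [2] / [3] / [5] / [6]
  Insert 7 (step 7): P = [1, 3, 7] / [2] / [4] / [5] / [6];  Q = [1, 4, 7] / [2] / [3] / [5] / [6]
Final shape: (3, 1, 1, 1, 1).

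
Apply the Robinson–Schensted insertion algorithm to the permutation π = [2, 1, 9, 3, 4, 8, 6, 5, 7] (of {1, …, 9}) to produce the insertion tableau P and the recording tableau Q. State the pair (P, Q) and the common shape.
P = [1, 3, 4, 5, 7] / [2, 6] / [8] / [9];  Q = [1, 3, 5, 6, 9] / [2, 4] / [7] / [8];  common shape = (5, 2, 1, 1)

Row-insert the values π_1, π_2, … into P one at a time, bumping the leftmost entry strictly greater than the inserted value down to the next row. The recording tableau Q records, in position (i, j), the step at which that cell was added to P.
  Insert 2 (step 1): P = [2];  Q = [1]
  Insert 1 (step 2): P = [1] / [2];  Q = [1] / [2]
  Insert 9 (step 3): P = [1, 9] / [2];  Q = [1, 3] / [2]
  Insert 3 (step 4): P = [1, 3] / [2, 9];  Q = [1, 3] / [2, 4]
  Insert 4 (step 5): P = [1, 3, 4] / [2, 9];  Q = [1, 3, 5] / [2, 4]
  Insert 8 (step 6): P = [1, 3, 4, 8] / [2, 9];  Q = [1, 3, 5, 6] / [2, 4]
  Insert 6 (step 7): P = [1, 3, 4, 6] / [2, 8] / [9];  Q = [1, 3, 5, 6] / [2, 4] / [7]
  Insert 5 (step 8): P = [1, 3, 4, 5] / [2, 6] / [8] / [9];  Q = [1, 3, 5, 6] / [2, 4] / [7] / [8]
  Insert 7 (step 9): P = [1, 3, 4, 5, 7] / [2, 6] / [8] / [9];  Q = [1, 3, 5, 6, 9] / [2, 4] / [7] / [8]
Final shape: (5, 2, 1, 1).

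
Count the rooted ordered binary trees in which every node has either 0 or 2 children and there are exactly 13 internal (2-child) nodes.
C_13 = 742900

These full binary trees are counted by the Catalan number C_n = (1/(n + 1)) · C(2n, n). For n = 13: C_13 = (1/14) · C(26, 13) = 10400600/14 = 742900.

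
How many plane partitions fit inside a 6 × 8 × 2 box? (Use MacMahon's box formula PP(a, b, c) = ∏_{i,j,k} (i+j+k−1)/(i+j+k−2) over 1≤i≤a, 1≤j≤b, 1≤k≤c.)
PP(6, 8, 2) = 2147145

Evaluate the triple product over i = 1..6, j = 1..8, k = 1..2. The factors are (2/1) · (3/2) · (3/2) · (4/3) · (4/3) · (5/4) · (5/4) · (6/5) · … (96 factors total). The numerators and denominators telescope so the product is an integer; carrying out the multiplication exactly gives PP(6, 8, 2) = 2147145.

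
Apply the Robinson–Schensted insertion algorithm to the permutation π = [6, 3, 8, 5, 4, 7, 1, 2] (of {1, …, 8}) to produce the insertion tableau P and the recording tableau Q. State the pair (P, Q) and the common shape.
P = [1, 2, 7] / [3, 4] / [5, 8] / [6];  Q = [1, 3, 6] / [2, 4] / [5, 8] / [7];  common shape = (3, 2, 2, 1)

Row-insert the values π_1, π_2, … into P one at a time, bumping the leftmost entry strictly greater than the inserted value down to the next row. The recording tableau Q records, in position (i, j), the step at which that cell was added to P.
  Insert 6 (step 1): P = [6];  Q = [1]
  Insert 3 (step 2): P = [3] / [6];  Q = [1] / [2]
  Insert 8 (step 3): P = [3, 8] / [6];  Q = [1, 3] / [2]
  Insert 5 (step 4): P = [3, 5] / [6, 8];  Q = [1, 3] / [2, 4]
  Insert 4 (step 5): P = [3, 4] / [5, 8] / [6];  Q = [1, 3] / [2, 4] / [5]
  Insert 7 (step 6): P = [3, 4, 7] / [5, 8] / [6];  Q = [1, 3, 6] / [2, 4] / [5]
  Insert 1 (step 7): P = [1, 4, 7] / [3, 8] / [5] / [6];  Q = [1, 3, 6] / [2, 4] / [5] / [7]
  Insert 2 (step 8): P = [1, 2, 7] / [3, 4] / [5, 8] / [6];  Q = [1, 3, 6] / [2, 4] / [5, 8] / [7]
Final shape: (3, 2, 2, 1).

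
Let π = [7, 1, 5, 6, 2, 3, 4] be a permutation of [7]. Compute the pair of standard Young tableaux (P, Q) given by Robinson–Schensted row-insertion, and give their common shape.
P = [1, 2, 3, 4] / [5, 6] / [7];  Q = [1, 3, 4, 7] / [2, 6] / [5];  common shape = (4, 2, 1)

Row-insert the values π_1, π_2, … into P one at a time, bumping the leftmost entry strictly greater than the inserted value down to the next row. The recording tableau Q records, in position (i, j), the step at which that cell was added to P.
  Insert 7 (step 1): P = [7];  Q = [1]
  Insert 1 (step 2): P = [1] / [7];  Q = [1] / [2]
  Insert 5 (step 3): P = [1, 5] / [7];  Q = [1, 3] / [2]
  Insert 6 (step 4): P = [1, 5, 6] / [7];  Q = [1, 3, 4] / [2]
  Insert 2 (step 5): P = [1, 2, 6] / [5] / [7];  Q = [1, 3, 4] / [2] / [5]
  Insert 3 (step 6): P = [1, 2, 3] / [5, 6] / [7];  Q = [1, 3, 4] / [2, 6] / [5]
  Insert 4 (step 7): P = [1, 2, 3, 4] / [5, 6] / [7];  Q = [1, 3, 4, 7] / [2, 6] / [5]
Final shape: (4, 2, 1).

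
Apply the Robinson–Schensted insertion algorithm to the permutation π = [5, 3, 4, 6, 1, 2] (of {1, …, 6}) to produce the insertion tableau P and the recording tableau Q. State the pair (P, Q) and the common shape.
P = [1, 2, 6] / [3, 4] / [5];  Q = [1, 3, 4] / [2, 6] / [5];  common shape = (3, 2, 1)

Row-insert the values π_1, π_2, … into P one at a time, bumping the leftmost entry strictly greater than the inserted value down to the next row. The recording tableau Q records, in position (i, j), the step at which that cell was added to P.
  Insert 5 (step 1): P = [5];  Q = [1]
  Insert 3 (step 2): P = [3] / [5];  Q = [1] / [2]
  Insert 4 (step 3): P = [3, 4] / [5];  Q = [1, 3] / [2]
  Insert 6 (step 4): P = [3, 4, 6] / [5];  Q = [1, 3, 4] / [2]
  Insert 1 (step 5): P = [1, 4, 6] / [3] / [5];  Q = [1, 3, 4] / [2] / [5]
  Insert 2 (step 6): P = [1, 2, 6] / [3, 4] / [5];  Q = [1, 3, 4] / [2, 6] / [5]
Final shape: (3, 2, 1).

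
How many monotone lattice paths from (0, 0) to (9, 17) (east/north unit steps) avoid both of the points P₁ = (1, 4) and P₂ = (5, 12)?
Number of paths = 1639262

Inclusion–exclusion. Total paths: C(26, 9) = 3124550. Through P₁: C(5, 1)·C(21, 8) = 1017450. Through P₂: C(17, 5)·C(9, 4) = 779688. Since P₁ is strictly southwest of P₂, a monotone path through both must visit P₁ then P₂; paths through both = C(5, 1)·C(12, 4)·C(9, 4) = 311850. Avoid both = 3124550 − 1017450 − 779688 + 311850 = 1639262.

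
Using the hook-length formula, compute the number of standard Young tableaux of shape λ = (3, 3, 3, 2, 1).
# SYT of shape (3, 3, 3, 2, 1) = 2112

Hook-length formula: f^λ = n! / Π hook(c), product over all cells c of the Young diagram. For λ = (3, 3, 3, 2, 1), n = 12 boxes. Hook lengths by row (left-to-right, top-to-bottom): [7, 5, 3]; [6, 4, 2]; [5, 3, 1]; [3, 1]; [1]. Product of hooks = 226800. So f^λ = 12! / 226800 = 479001600 / 226800 = 2112.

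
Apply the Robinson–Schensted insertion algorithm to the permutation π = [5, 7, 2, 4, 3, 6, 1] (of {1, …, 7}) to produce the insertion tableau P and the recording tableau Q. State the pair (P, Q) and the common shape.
P = [1, 3, 6] / [2, 7] / [4] / [5];  Q = [1, 2, 6] / [3, 4] / [5] / [7];  common shape = (3, 2, 1, 1)

Row-insert the values π_1, π_2, … into P one at a time, bumping the leftmost entry strictly greater than the inserted value down to the next row. The recording tableau Q records, in position (i, j), the step at which that cell was added to P.
  Insert 5 (step 1): P = [5];  Q = [1]
  Insert 7 (step 2): P = [5, 7];  Q = [1, 2]
  Insert 2 (step 3): P = [2, 7] / [5];  Q = [1, 2] / [3]
  Insert 4 (step 4): P = [2, 4] / [5, 7];  Q = [1, 2] / [3, 4]
  Insert 3 (step 5): P = [2, 3] / [4, 7] / [5];  Q = [1, 2] / [3, 4] / [5]
  Insert 6 (step 6): P = [2, 3, 6] / [4, 7] / [5];  Q = [1, 2, 6] / [3, 4] / [5]
  Insert 1 (step 7): P = [1, 3, 6] / [2, 7] / [4] / [5];  Q = [1, 2, 6] / [3, 4] / [5] / [7]
Final shape: (3, 2, 1, 1).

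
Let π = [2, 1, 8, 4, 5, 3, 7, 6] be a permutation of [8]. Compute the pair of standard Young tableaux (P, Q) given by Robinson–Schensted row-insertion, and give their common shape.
P = [1, 3, 5, 6] / [2, 4, 7] / [8];  Q = [1, 3, 5, 7] / [2, 4, 8] / [6];  common shape = (4, 3, 1)

Row-insert the values π_1, π_2, … into P one at a time, bumping the leftmost entry strictly greater than the inserted value down to the next row. The recording tableau Q records, in position (i, j), the step at which that cell was added to P.
  Insert 2 (step 1): P = [2];  Q = [1]
  Insert 1 (step 2): P = [1] / [2];  Q = [1] / [2]
  Insert 8 (step 3): P = [1, 8] / [2];  Q = [1, 3] / [2]
  Insert 4 (step 4): P = [1, 4] / [2, 8];  Q = [1, 3] / [2, 4]
  Insert 5 (step 5): P = [1, 4, 5] / [2, 8];  Q = [1, 3, 5] / [2, 4]
  Insert 3 (step 6): P = [1, 3, 5] / [2, 4] / [8];  Q = [1, 3, 5] / [2, 4] / [6]
  Insert 7 (step 7): P = [1, 3, 5, 7] / [2, 4] / [8];  Q = [1, 3, 5, 7] / [2, 4] / [6]
  Insert 6 (step 8): P = [1, 3, 5, 6] / [2, 4, 7] / [8];  Q = [1, 3, 5, 7] / [2, 4, 8] / [6]
Final shape: (4, 3, 1).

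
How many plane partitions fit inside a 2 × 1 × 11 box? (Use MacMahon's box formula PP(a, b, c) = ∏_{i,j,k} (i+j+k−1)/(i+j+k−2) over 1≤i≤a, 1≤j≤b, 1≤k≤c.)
PP(2, 1, 11) = 78

Evaluate the triple product over i = 1..2, j = 1..1, k = 1..11. The factors are (2/1) · (3/2) · (4/3) · (5/4) · (6/5) · (7/6) · (8/7) · (9/8) · … (22 factors total). The numerators and denominators telescope so the product is an integer; carrying out the multiplication exactly gives PP(2, 1, 11) = 78.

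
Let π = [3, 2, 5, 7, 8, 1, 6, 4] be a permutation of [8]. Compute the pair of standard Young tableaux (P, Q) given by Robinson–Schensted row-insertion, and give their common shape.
P = [1, 4, 6, 8] / [2, 5] / [3, 7];  Q = [1, 3, 4, 5] / [2, 7] / [6, 8];  common shape = (4, 2, 2)

Row-insert the values π_1, π_2, … into P one at a time, bumping the leftmost entry strictly greater than the inserted value down to the next row. The recording tableau Q records, in position (i, j), the step at which that cell was added to P.
  Insert 3 (step 1): P = [3];  Q = [1]
  Insert 2 (step 2): P = [2] / [3];  Q = [1] / [2]
  Insert 5 (step 3): P = [2, 5] / [3];  Q = [1, 3] / [2]
  Insert 7 (step 4): P = [2, 5, 7] / [3];  Q = [1, 3, 4] / [2]
  Insert 8 (step 5): P = [2, 5, 7, 8] / [3];  Q = [1, 3, 4, 5] / [2]
  Insert 1 (step 6): P = [1, 5, 7, 8] / [2] / [3];  Q = [1, 3, 4, 5] / [2] / [6]
  Insert 6 (step 7): P = [1, 5, 6, 8] / [2, 7] / [3];  Q = [1, 3, 4, 5] / [2, 7] / [6]
  Insert 4 (step 8): P = [1, 4, 6, 8] / [2, 5] / [3, 7];  Q = [1, 3, 4, 5] / [2, 7] / [6, 8]
Final shape: (4, 2, 2).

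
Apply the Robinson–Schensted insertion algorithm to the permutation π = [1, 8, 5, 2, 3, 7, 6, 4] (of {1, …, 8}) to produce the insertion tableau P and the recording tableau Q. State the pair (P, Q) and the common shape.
P = [1, 2, 3, 4] / [5, 6] / [7] / [8];  Q = [1, 2, 5, 6] / [3, 7] / [4] / [8];  common shape = (4, 2, 1, 1)

Row-insert the values π_1, π_2, … into P one at a time, bumping the leftmost entry strictly greater than the inserted value down to the next row. The recording tableau Q records, in position (i, j), the step at which that cell was added to P.
  Insert 1 (step 1): P = [1];  Q = [1]
  Insert 8 (step 2): P = [1, 8];  Q = [1, 2]
  Insert 5 (step 3): P = [1, 5] / [8];  Q = [1, 2] / [3]
  Insert 2 (step 4): P = [1, 2] / [5] / [8];  Q = [1, 2] / [3] / [4]
  Insert 3 (step 5): P = [1, 2, 3] / [5] / [8];  Q = [1, 2, 5] / [3] / [4]
  Insert 7 (step 6): P = [1, 2, 3, 7] / [5] / [8];  Q = [1, 2, 5, 6] / [3] / [4]
  Insert 6 (step 7): P = [1, 2, 3, 6] / [5, 7] / [8];  Q = [1, 2, 5, 6] / [3, 7] / [4]
  Insert 4 (step 8): P = [1, 2, 3, 4] / [5, 6] / [7] / [8];  Q = [1, 2, 5, 6] / [3, 7] / [4] / [8]
Final shape: (4, 2, 1, 1).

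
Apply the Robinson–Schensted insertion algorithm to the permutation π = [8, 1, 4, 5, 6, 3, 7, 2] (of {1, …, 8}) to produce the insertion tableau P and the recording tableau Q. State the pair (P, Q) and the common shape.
P = [1, 2, 5, 6, 7] / [3] / [4] / [8];  Q = [1, 3, 4, 5, 7] / [2] / [6] / [8];  common shape = (5, 1, 1, 1)

Row-insert the values π_1, π_2, … into P one at a time, bumping the leftmost entry strictly greater than the inserted value down to the next row. The recording tableau Q records, in position (i, j), the step at which that cell was added to P.
  Insert 8 (step 1): P = [8];  Q = [1]
  Insert 1 (step 2): P = [1] / [8];  Q = [1] / [2]
  Insert 4 (step 3): P = [1, 4] / [8];  Q = [1, 3] / [2]
  Insert 5 (step 4): P = [1, 4, 5] / [8];  Q = [1, 3, 4] / [2]
  Insert 6 (step 5): P = [1, 4, 5, 6] / [8];  Q = [1, 3, 4, 5] / [2]
  Insert 3 (step 6): P = [1, 3, 5, 6] / [4] / [8];  Q = [1, 3, 4, 5] / [2] / [6]
  Insert 7 (step 7): P = [1, 3, 5, 6, 7] / [4] / [8];  Q = [1, 3, 4, 5, 7] / [2] / [6]
  Insert 2 (step 8): P = [1, 2, 5, 6, 7] / [3] / [4] / [8];  Q = [1, 3, 4, 5, 7] / [2] / [6] / [8]
Final shape: (5, 1, 1, 1).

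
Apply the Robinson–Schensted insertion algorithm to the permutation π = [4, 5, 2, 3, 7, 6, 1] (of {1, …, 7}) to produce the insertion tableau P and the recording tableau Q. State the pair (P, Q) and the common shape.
P = [1, 3, 6] / [2, 5, 7] / [4];  Q = [1, 2, 5] / [3, 4, 6] / [7];  common shape = (3, 3, 1)

Row-insert the values π_1, π_2, … into P one at a time, bumping the leftmost entry strictly greater than the inserted value down to the next row. The recording tableau Q records, in position (i, j), the step at which that cell was added to P.
  Insert 4 (step 1): P = [4];  Q = [1]
  Insert 5 (step 2): P = [4, 5];  Q = [1, 2]
  Insert 2 (step 3): P = [2, 5] / [4];  Q = [1, 2] / [3]
  Insert 3 (step 4): P = [2, 3] / [4, 5];  Q = [1, 2] / [3, 4]
  Insert 7 (step 5): P = [2, 3, 7] / [4, 5];  Q = [1, 2, 5] / [3, 4]
  Insert 6 (step 6): P = [2, 3, 6] / [4, 5, 7];  Q = [1, 2, 5] / [3, 4, 6]
  Insert 1 (step 7): P = [1, 3, 6] / [2, 5, 7] / [4];  Q = [1, 2, 5] / [3, 4, 6] / [7]
Final shape: (3, 3, 1).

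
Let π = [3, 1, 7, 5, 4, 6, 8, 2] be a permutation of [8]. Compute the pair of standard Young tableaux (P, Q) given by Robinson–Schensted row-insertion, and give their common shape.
P = [1, 2, 6, 8] / [3, 4] / [5] / [7];  Q = [1, 3, 6, 7] / [2, 4] / [5] / [8];  common shape = (4, 2, 1, 1)

Row-insert the values π_1, π_2, … into P one at a time, bumping the leftmost entry strictly greater than the inserted value down to the next row. The recording tableau Q records, in position (i, j), the step at which that cell was added to P.
  Insert 3 (step 1): P = [3];  Q = [1]
  Insert 1 (step 2): P = [1] / [3];  Q = [1] / [2]
  Insert 7 (step 3): P = [1, 7] / [3];  Q = [1, 3] / [2]
  Insert 5 (step 4): P = [1, 5] / [3, 7];  Q = [1, 3] / [2, 4]
  Insert 4 (step 5): P = [1, 4] / [3, 5] / [7];  Q = [1, 3] / [2, 4] / [5]
  Insert 6 (step 6): P = [1, 4, 6] / [3, 5] / [7];  Q = [1, 3, 6] / [2, 4] / [5]
  Insert 8 (step 7): P = [1, 4, 6, 8] / [3, 5] / [7];  Q = [1, 3, 6, 7] / [2, 4] / [5]
  Insert 2 (step 8): P = [1, 2, 6, 8] / [3, 4] / [5] / [7];  Q = [1, 3, 6, 7] / [2, 4] / [5] / [8]
Final shape: (4, 2, 1, 1).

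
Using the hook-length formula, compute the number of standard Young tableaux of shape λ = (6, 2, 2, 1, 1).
# SYT of shape (6, 2, 2, 1, 1) = 3564

Hook-length formula: f^λ = n! / Π hook(c), product over all cells c of the Young diagram. For λ = (6, 2, 2, 1, 1), n = 12 boxes. Hook lengths by row (left-to-right, top-to-bottom): [10, 7, 4, 3, 2, 1]; [5, 2]; [4, 1]; [2]; [1]. Product of hooks = 134400. So f^λ = 12! / 134400 = 479001600 / 134400 = 3564.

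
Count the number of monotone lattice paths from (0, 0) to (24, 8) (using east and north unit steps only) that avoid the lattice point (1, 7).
Number of paths = 10518108

Total paths from (0, 0) to (24, 8): C(32, 24) = 10518300. Paths through (1, 7): (paths (0, 0) → (1, 7)) × (paths (1, 7) → (24, 8)) = C(8, 1) · C(24, 23) = 8 · 24 = 192. Avoidance count = 10518300 − 192 = 10518108.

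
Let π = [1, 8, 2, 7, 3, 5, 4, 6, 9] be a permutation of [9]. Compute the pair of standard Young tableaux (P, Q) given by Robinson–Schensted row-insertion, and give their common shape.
P = [1, 2, 3, 4, 6, 9] / [5] / [7] / [8];  Q = [1, 2, 4, 6, 8, 9] / [3] / [5] / [7];  common shape = (6, 1, 1, 1)

Row-insert the values π_1, π_2, … into P one at a time, bumping the leftmost entry strictly greater than the inserted value down to the next row. The recording tableau Q records, in position (i, j), the step at which that cell was added to P.
  Insert 1 (step 1): P = [1];  Q = [1]
  Insert 8 (step 2): P = [1, 8];  Q = [1, 2]
  Insert 2 (step 3): P = [1, 2] / [8];  Q = [1, 2] / [3]
  Insert 7 (step 4): P = [1, 2, 7] / [8];  Q = [1, 2, 4] / [3]
  Insert 3 (step 5): P = [1, 2, 3] / [7] / [8];  Q = [1, 2, 4] / [3] / [5]
  Insert 5 (step 6): P = [1, 2, 3, 5] / [7] / [8];  Q = [1, 2, 4, 6] / [3] / [5]
  Insert 4 (step 7): P = [1, 2, 3, 4] / [5] / [7] / [8];  Q = [1, 2, 4, 6] / [3] / [5] / [7]
  Insert 6 (step 8): P = [1, 2, 3, 4, 6] / [5] / [7] / [8];  Q = [1, 2, 4, 6, 8] / [3] / [5] / [7]
  Insert 9 (step 9): P = [1, 2, 3, 4, 6, 9] / [5] / [7] / [8];  Q = [1, 2, 4, 6, 8, 9] / [3] / [5] / [7]
Final shape: (6, 1, 1, 1).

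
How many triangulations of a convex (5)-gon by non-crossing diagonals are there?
C_3 = 5

These polygon triangulations are counted by the Catalan number C_n = (1/(n + 1)) · C(2n, n). For n = 3: C_3 = (1/4) · C(6, 3) = 20/4 = 5.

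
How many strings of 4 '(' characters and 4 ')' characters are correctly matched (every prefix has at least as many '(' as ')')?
C_4 = 14

These balanced parentheses are counted by the Catalan number C_n = (1/(n + 1)) · C(2n, n). For n = 4: C_4 = (1/5) · C(8, 4) = 70/5 = 14.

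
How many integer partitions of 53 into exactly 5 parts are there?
p(53, 5 parts) = 3266

Partitions of n into exactly k parts are in bijection with partitions of n − k into at most k parts (subtract 1 from each part). So p(53, exactly 5) = p(48, parts ≤ 5). Computing via the recurrence p(m, j) = p(m, j−1) + p(m−j, j) gives 3266.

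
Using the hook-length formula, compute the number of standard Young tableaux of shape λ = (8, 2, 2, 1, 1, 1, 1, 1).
# SYT of shape (8, 2, 2, 1, 1, 1, 1, 1) = 272272

Hook-length formula: f^λ = n! / Π hook(c), product over all cells c of the Young diagram. For λ = (8, 2, 2, 1, 1, 1, 1, 1), n = 17 boxes. Hook lengths by row (left-to-right, top-to-bottom): [15, 9, 6, 5, 4, 3, 2, 1]; [8, 2]; [7, 1]; [5]; [4]; [3]; [2]; [1]. Product of hooks = 1306368000. So f^λ = 17! / 1306368000 = 355687428096000 / 1306368000 = 272272.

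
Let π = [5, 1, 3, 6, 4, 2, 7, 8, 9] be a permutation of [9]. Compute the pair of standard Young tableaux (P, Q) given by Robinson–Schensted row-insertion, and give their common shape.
P = [1, 2, 4, 7, 8, 9] / [3, 6] / [5];  Q = [1, 3, 4, 7, 8, 9] / [2, 5] / [6];  common shape = (6, 2, 1)

Row-insert the values π_1, π_2, … into P one at a time, bumping the leftmost entry strictly greater than the inserted value down to the next row. The recording tableau Q records, in position (i, j), the step at which that cell was added to P.
  Insert 5 (step 1): P = [5];  Q = [1]
  Insert 1 (step 2): P = [1] / [5];  Q = [1] / [2]
  Insert 3 (step 3): P = [1, 3] / [5];  Q = [1, 3] / [2]
  Insert 6 (step 4): P = [1, 3, 6] / [5];  Q = [1, 3, 4] / [2]
  Insert 4 (step 5): P = [1, 3, 4] / [5, 6];  Q = [1, 3, 4] / [2, 5]
  Insert 2 (step 6): P = [1, 2, 4] / [3, 6] / [5];  Q = [1, 3, 4] / [2, 5] / [6]
  Insert 7 (step 7): P = [1, 2, 4, 7] / [3, 6] / [5];  Q = [1, 3, 4, 7] / [2, 5] / [6]
  Insert 8 (step 8): P = [1, 2, 4, 7, 8] / [3, 6] / [5];  Q = [1, 3, 4, 7, 8] / [2, 5] / [6]
  Insert 9 (step 9): P = [1, 2, 4, 7, 8, 9] / [3, 6] / [5];  Q = [1, 3, 4, 7, 8, 9] / [2, 5] / [6]
Final shape: (6, 2, 1).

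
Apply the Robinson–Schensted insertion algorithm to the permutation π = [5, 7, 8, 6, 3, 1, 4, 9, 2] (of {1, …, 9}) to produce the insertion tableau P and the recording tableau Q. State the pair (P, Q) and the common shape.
P = [1, 2, 8, 9] / [3, 4] / [5, 6] / [7];  Q = [1, 2, 3, 8] / [4, 7] / [5, 9] / [6];  common shape = (4, 2, 2, 1)

Row-insert the values π_1, π_2, … into P one at a time, bumping the leftmost entry strictly greater than the inserted value down to the next row. The recording tableau Q records, in position (i, j), the step at which that cell was added to P.
  Insert 5 (step 1): P = [5];  Q = [1]
  Insert 7 (step 2): P = [5, 7];  Q = [1, 2]
  Insert 8 (step 3): P = [5, 7, 8];  Q = [1, 2, 3]
  Insert 6 (step 4): P = [5, 6, 8] / [7];  Q = [1, 2, 3] / [4]
  Insert 3 (step 5): P = [3, 6, 8] / [5] / [7];  Q = [1, 2, 3] / [4] / [5]
  Insert 1 (step 6): P = [1, 6, 8] / [3] / [5] / [7];  Q = [1, 2, 3] / [4] / [5] / [6]
  Insert 4 (step 7): P = [1, 4, 8] / [3, 6] / [5] / [7];  Q = [1, 2, 3] / [4, 7] / [5] / [6]
  Insert 9 (step 8): P = [1, 4, 8, 9] / [3, 6] / [5] / [7];  Q = [1, 2, 3, 8] / [4, 7] / [5] / [6]
  Insert 2 (step 9): P = [1, 2, 8, 9] / [3, 4] / [5, 6] / [7];  Q = [1, 2, 3, 8] / [4, 7] / [5, 9] / [6]
Final shape: (4, 2, 2, 1).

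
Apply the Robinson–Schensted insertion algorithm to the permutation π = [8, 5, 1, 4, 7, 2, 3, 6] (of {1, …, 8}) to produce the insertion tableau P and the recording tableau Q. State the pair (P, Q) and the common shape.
P = [1, 2, 3, 6] / [4, 7] / [5] / [8];  Q = [1, 4, 5, 8] / [2, 7] / [3] / [6];  common shape = (4, 2, 1, 1)

Row-insert the values π_1, π_2, … into P one at a time, bumping the leftmost entry strictly greater than the inserted value down to the next row. The recording tableau Q records, in position (i, j), the step at which that cell was added to P.
  Insert 8 (step 1): P = [8];  Q = [1]
  Insert 5 (step 2): P = [5] / [8];  Q = [1] / [2]
  Insert 1 (step 3): P = [1] / [5] / [8];  Q = [1] / [2] / [3]
  Insert 4 (step 4): P = [1, 4] / [5] / [8];  Q = [1, 4] / [2] / [3]
  Insert 7 (step 5): P = [1, 4, 7] / [5] / [8];  Q = [1, 4, 5] / [2] / [3]
  Insert 2 (step 6): P = [1, 2, 7] / [4] / [5] / [8];  Q = [1, 4, 5] / [2] / [3] / [6]
  Insert 3 (step 7): P = [1, 2, 3] / [4, 7] / [5] / [8];  Q = [1, 4, 5] / [2, 7] / [3] / [6]
  Insert 6 (step 8): P = [1, 2, 3, 6] / [4, 7] / [5] / [8];  Q = [1, 4, 5, 8] / [2, 7] / [3] / [6]
Final shape: (4, 2, 1, 1).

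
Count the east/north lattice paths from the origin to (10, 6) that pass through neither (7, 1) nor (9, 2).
Number of paths = 7405

Inclusion–exclusion. Total paths: C(16, 10) = 8008. Through P₁: C(8, 7)·C(8, 3) = 448. Through P₂: C(11, 9)·C(5, 1) = 275. Since P₁ is strictly southwest of P₂, a monotone path through both must visit P₁ then P₂; paths through both = C(8, 7)·C(3, 2)·C(5, 1) = 120. Avoid both = 8008 − 448 − 275 + 120 = 7405.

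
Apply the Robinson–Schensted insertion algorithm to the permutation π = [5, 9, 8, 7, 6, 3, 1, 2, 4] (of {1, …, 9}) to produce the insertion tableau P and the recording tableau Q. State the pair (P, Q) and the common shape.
P = [1, 2, 4] / [3, 6] / [5] / [7] / [8] / [9];  Q = [1, 2, 9] / [3, 8] / [4] / [5] / [6] / [7];  common shape = (3, 2, 1, 1, 1, 1)

Row-insert the values π_1, π_2, … into P one at a time, bumping the leftmost entry strictly greater than the inserted value down to the next row. The recording tableau Q records, in position (i, j), the step at which that cell was added to P.
  Insert 5 (step 1): P = [5];  Q = [1]
  Insert 9 (step 2): P = [5, 9];  Q = [1, 2]
  Insert 8 (step 3): P = [5, 8] / [9];  Q = [1, 2] / [3]
  Insert 7 (step 4): P = [5, 7] / [8] / [9];  Q = [1, 2] / [3] / [4]
  Insert 6 (step 5): P = [5, 6] / [7] / [8] / [9];  Q = [1, 2] / [3] / [4] / [5]
  Insert 3 (step 6): P = [3, 6] / [5] / [7] / [8] / [9];  Q = [1, 2] / [3] / [4] / [5] / [6]
  Insert 1 (step 7): P = [1, 6] / [3] / [5] / [7] / [8] / [9];  Q = [1, 2] / [3] / [4] / [5] / [6] / [7]
  Insert 2 (step 8): P = [1, 2] / [3, 6] / [5] / [7] / [8] / [9];  Q = [1, 2] / [3, 8] / [4] / [5] / [6] / [7]
  Insert 4 (step 9): P = [1, 2, 4] / [3, 6] / [5] / [7] / [8] / [9];  Q = [1, 2, 9] / [3, 8] / [4] / [5] / [6] / [7]
Final shape: (3, 2, 1, 1, 1, 1).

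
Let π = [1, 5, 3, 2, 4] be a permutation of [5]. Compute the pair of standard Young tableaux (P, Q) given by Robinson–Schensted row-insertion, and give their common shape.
P = [1, 2, 4] / [3] / [5];  Q = [1, 2, 5] / [3] / [4];  common shape = (3, 1, 1)

Row-insert the values π_1, π_2, … into P one at a time, bumping the leftmost entry strictly greater than the inserted value down to the next row. The recording tableau Q records, in position (i, j), the step at which that cell was added to P.
  Insert 1 (step 1): P = [1];  Q = [1]
  Insert 5 (step 2): P = [1, 5];  Q = [1, 2]
  Insert 3 (step 3): P = [1, 3] / [5];  Q = [1, 2] / [3]
  Insert 2 (step 4): P = [1, 2] / [3] / [5];  Q = [1, 2] / [3] / [4]
  Insert 4 (step 5): P = [1, 2, 4] / [3] / [5];  Q = [1, 2, 5] / [3] / [4]
Final shape: (3, 1, 1).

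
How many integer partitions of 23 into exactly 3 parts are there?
p(23, 3 parts) = 44

Partitions of n into exactly k parts are in bijection with partitions of n − k into at most k parts (subtract 1 from each part). So p(23, exactly 3) = p(20, parts ≤ 3). Computing via the recurrence p(m, j) = p(m, j−1) + p(m−j, j) gives 44.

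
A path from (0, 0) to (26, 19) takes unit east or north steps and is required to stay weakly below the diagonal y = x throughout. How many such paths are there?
Number of paths = 722477682080

By the reflection principle (André's argument), the number of monotone paths to (26, 19) with n ≤ m that never go above y = x is C(45, 26) − C(45, 27) = 2438362177020 − 1715884494940 = 722477682080.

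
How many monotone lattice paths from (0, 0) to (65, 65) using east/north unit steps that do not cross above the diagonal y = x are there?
C_65 = 1440418573150919668872489894243865350

These NE paths below the diagonal are counted by the Catalan number C_n = (1/(n + 1)) · C(2n, n). For n = 65: C_65 = (1/66) · C(130, 65) = 95067625827960698145584333020095113100/66 = 1440418573150919668872489894243865350.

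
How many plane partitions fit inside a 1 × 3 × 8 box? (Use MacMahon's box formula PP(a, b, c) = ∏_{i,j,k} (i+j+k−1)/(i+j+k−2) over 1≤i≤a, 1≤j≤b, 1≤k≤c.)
PP(1, 3, 8) = 165

Evaluate the triple product over i = 1..1, j = 1..3, k = 1..8. The factors are (2/1) · (3/2) · (4/3) · (5/4) · (6/5) · (7/6) · (8/7) · (9/8) · … (24 factors total). The numerators and denominators telescope so the product is an integer; carrying out the multiplication exactly gives PP(1, 3, 8) = 165.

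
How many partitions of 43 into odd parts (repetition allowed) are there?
p_odd(43) = 1610

Enumerate partitions using only odd parts via the recurrence o(n, m) = o(n, m−2) + o(n−m, m) over odd m, starting from the largest odd part ≤ n. This gives p_odd(43) = 1610. (Euler's theorem: equals the count of distinct-part partitions.)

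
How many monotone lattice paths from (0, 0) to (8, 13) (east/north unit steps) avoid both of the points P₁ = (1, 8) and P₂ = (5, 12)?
Number of paths = 174130

Inclusion–exclusion. Total paths: C(21, 8) = 203490. Through P₁: C(9, 1)·C(12, 7) = 7128. Through P₂: C(17, 5)·C(4, 3) = 24752. Since P₁ is strictly southwest of P₂, a monotone path through both must visit P₁ then P₂; paths through both = C(9, 1)·C(8, 4)·C(4, 3) = 2520. Avoid both = 203490 − 7128 − 24752 + 2520 = 174130.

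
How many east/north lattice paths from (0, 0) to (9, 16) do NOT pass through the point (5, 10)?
Number of paths = 1412345

Total paths from (0, 0) to (9, 16): C(25, 9) = 2042975. Paths through (5, 10): (paths (0, 0) → (5, 10)) × (paths (5, 10) → (9, 16)) = C(15, 5) · C(10, 4) = 3003 · 210 = 630630. Avoidance count = 2042975 − 630630 = 1412345.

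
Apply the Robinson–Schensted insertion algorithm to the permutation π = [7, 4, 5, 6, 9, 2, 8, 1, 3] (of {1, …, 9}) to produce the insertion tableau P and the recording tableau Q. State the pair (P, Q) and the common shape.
P = [1, 3, 6, 8] / [2, 5] / [4, 9] / [7];  Q = [1, 3, 4, 5] / [2, 7] / [6, 9] / [8];  common shape = (4, 2, 2, 1)

Row-insert the values π_1, π_2, … into P one at a time, bumping the leftmost entry strictly greater than the inserted value down to the next row. The recording tableau Q records, in position (i, j), the step at which that cell was added to P.
  Insert 7 (step 1): P = [7];  Q = [1]
  Insert 4 (step 2): P = [4] / [7];  Q = [1] / [2]
  Insert 5 (step 3): P = [4, 5] / [7];  Q = [1, 3] / [2]
  Insert 6 (step 4): P = [4, 5, 6] / [7];  Q = [1, 3, 4] / [2]
  Insert 9 (step 5): P = [4, 5, 6, 9] / [7];  Q = [1, 3, 4, 5] / [2]
  Insert 2 (step 6): P = [2, 5, 6, 9] / [4] / [7];  Q = [1, 3, 4, 5] / [2] / [6]
  Insert 8 (step 7): P = [2, 5, 6, 8] / [4, 9] / [7];  Q = [1, 3, 4, 5] / [2, 7] / [6]
  Insert 1 (step 8): P = [1, 5, 6, 8] / [2, 9] / [4] / [7];  Q = [1, 3, 4, 5] / [2, 7] / [6] / [8]
  Insert 3 (step 9): P = [1, 3, 6, 8] / [2, 5] / [4, 9] / [7];  Q = [1, 3, 4, 5] / [2, 7] / [6, 9] / [8]
Final shape: (4, 2, 2, 1).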